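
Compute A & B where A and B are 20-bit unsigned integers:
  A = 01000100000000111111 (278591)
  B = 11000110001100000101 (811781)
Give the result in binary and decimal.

Apply & to each column (1 only where both bits are 1):
  01000100000000111111
& 11000110001100000101
----------------------
  01000100000000000101

Answer: 01000100000000000101 (278533)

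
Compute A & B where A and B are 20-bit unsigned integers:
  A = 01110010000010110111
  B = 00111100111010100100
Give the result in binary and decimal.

Apply & to each column (1 only where both bits are 1):
  01110010000010110111
& 00111100111010100100
----------------------
  00110000000010100100

Answer: 00110000000010100100 (196772)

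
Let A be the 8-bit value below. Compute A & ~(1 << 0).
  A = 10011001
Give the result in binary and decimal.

Mask = ~(1 << 0) = 11111110
Bit 0 of A is 1, so AND-ing with the mask clears it to 0.
  10011001
& 11111110
----------
  10011000

Answer: 10011000 (152)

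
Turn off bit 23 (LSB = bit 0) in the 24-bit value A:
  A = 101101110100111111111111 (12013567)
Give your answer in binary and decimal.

Mask = ~(1 << 23) = 011111111111111111111111
Bit 23 of A is 1, so AND-ing with the mask clears it to 0.
  101101110100111111111111
& 011111111111111111111111
--------------------------
  001101110100111111111111

Answer: 001101110100111111111111 (3624959)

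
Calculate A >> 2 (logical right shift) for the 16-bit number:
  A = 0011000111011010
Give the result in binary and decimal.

Logical shift right by 2: drop the bottom 2 bit(s), prepend 2 zero(s) on the left.
  0011000111011010  ->  keep [00110001110110], discard [10], prepend 00
= 0000110001110110

Answer: 0000110001110110 (3190)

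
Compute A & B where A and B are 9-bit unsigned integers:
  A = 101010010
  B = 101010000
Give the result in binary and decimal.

Apply & to each column (1 only where both bits are 1):
  101010010
& 101010000
-----------
  101010000

Answer: 101010000 (336)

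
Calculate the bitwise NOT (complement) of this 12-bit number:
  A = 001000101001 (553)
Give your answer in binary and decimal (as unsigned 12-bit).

Flip each bit (0->1, 1->0):
  001000101001
  110111010110

Answer: 110111010110 (3542)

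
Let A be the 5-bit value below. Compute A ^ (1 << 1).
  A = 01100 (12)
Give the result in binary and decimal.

Mask = 1 << 1 = 00010
Bit 1 of A is 0; XOR with the mask flips it to 1.
  01100
^ 00010
-------
  01110

Answer: 01110 (14)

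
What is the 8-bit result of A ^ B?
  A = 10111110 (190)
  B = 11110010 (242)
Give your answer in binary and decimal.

Apply ^ to each column (1 where bits differ):
  10111110
^ 11110010
----------
  01001100

Answer: 01001100 (76)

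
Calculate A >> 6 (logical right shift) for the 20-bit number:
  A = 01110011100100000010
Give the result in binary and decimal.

Logical shift right by 6: drop the bottom 6 bit(s), prepend 6 zero(s) on the left.
  01110011100100000010  ->  keep [01110011100100], discard [000010], prepend 000000
= 00000001110011100100

Answer: 00000001110011100100 (7396)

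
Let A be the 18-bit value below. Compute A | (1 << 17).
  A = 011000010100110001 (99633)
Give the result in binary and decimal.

Mask = 1 << 17 = 100000000000000000
Bit 17 of A is 0, so OR-ing with the mask flips it to 1.
  011000010100110001
| 100000000000000000
--------------------
  111000010100110001

Answer: 111000010100110001 (230705)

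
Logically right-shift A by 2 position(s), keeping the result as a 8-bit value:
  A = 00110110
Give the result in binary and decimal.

Logical shift right by 2: drop the bottom 2 bit(s), prepend 2 zero(s) on the left.
  00110110  ->  keep [001101], discard [10], prepend 00
= 00001101

Answer: 00001101 (13)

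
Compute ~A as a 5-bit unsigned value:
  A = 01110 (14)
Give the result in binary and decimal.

Flip each bit (0->1, 1->0):
  01110
  10001

Answer: 10001 (17)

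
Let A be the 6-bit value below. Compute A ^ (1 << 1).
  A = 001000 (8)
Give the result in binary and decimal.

Mask = 1 << 1 = 000010
Bit 1 of A is 0; XOR with the mask flips it to 1.
  001000
^ 000010
--------
  001010

Answer: 001010 (10)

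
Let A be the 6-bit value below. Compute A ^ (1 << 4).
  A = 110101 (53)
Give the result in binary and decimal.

Mask = 1 << 4 = 010000
Bit 4 of A is 1; XOR with the mask flips it to 0.
  110101
^ 010000
--------
  100101

Answer: 100101 (37)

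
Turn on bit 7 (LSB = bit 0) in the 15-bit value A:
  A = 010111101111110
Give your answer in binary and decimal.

Mask = 1 << 7 = 000000010000000
Bit 7 of A is 0, so OR-ing with the mask flips it to 1.
  010111101111110
| 000000010000000
-----------------
  010111111111110

Answer: 010111111111110 (12286)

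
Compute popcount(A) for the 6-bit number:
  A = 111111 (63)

111111
1-bits at positions (from bit 0 = LSB): 0, 1, 2, 3, 4, 5
Count = 6

Answer: 6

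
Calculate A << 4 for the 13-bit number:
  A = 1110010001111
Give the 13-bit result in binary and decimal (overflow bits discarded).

Shift left by 4: drop the top 4 bit(s), append 4 zero(s) on the right.
  1110010001111  ->  discard [1110], keep [010001111], append 0000
= 0100011110000

Answer: 0100011110000 (2288)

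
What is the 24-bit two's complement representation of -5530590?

1. Binary of +5530590:  010101000110001111011110
2. Invert bits:     101010111001110000100001
3. Add 1:           101010111001110000100010

Answer: 101010111001110000100010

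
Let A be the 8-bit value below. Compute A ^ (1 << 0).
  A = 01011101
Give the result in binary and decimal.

Mask = 1 << 0 = 00000001
Bit 0 of A is 1; XOR with the mask flips it to 0.
  01011101
^ 00000001
----------
  01011100

Answer: 01011100 (92)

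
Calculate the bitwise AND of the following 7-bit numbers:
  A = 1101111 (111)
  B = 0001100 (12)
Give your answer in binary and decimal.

Apply & to each column (1 only where both bits are 1):
  1101111
& 0001100
---------
  0001100

Answer: 0001100 (12)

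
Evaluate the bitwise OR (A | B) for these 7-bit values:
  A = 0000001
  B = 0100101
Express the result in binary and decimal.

Apply | to each column (1 where either bit is 1):
  0000001
| 0100101
---------
  0100101

Answer: 0100101 (37)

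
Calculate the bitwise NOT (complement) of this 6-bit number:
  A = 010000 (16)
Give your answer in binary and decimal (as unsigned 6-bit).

Flip each bit (0->1, 1->0):
  010000
  101111

Answer: 101111 (47)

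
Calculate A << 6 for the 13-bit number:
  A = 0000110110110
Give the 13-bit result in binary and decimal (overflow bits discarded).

Shift left by 6: drop the top 6 bit(s), append 6 zero(s) on the right.
  0000110110110  ->  discard [000011], keep [0110110], append 000000
= 0110110000000

Answer: 0110110000000 (3456)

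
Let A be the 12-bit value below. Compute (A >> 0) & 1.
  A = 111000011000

Bit 0 is the 1st from the right.
  111000011000
             ^
That bit is 0.

Answer: 0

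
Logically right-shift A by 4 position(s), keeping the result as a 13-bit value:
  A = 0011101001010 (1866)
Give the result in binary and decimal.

Logical shift right by 4: drop the bottom 4 bit(s), prepend 4 zero(s) on the left.
  0011101001010  ->  keep [001110100], discard [1010], prepend 0000
= 0000001110100

Answer: 0000001110100 (116)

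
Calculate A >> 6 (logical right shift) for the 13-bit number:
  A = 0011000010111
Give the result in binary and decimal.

Logical shift right by 6: drop the bottom 6 bit(s), prepend 6 zero(s) on the left.
  0011000010111  ->  keep [0011000], discard [010111], prepend 000000
= 0000000011000

Answer: 0000000011000 (24)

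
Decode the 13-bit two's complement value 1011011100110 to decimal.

MSB is 1, so the value is negative. Find the magnitude:
1. Invert bits:  0100100011001
2. Add 1:        0100100011010  = 2330
3. Apply sign:   -2330

Answer: -2330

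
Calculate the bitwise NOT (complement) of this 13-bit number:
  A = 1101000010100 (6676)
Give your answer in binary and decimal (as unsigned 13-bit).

Flip each bit (0->1, 1->0):
  1101000010100
  0010111101011

Answer: 0010111101011 (1515)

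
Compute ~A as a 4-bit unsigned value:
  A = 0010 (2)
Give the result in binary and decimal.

Flip each bit (0->1, 1->0):
  0010
  1101

Answer: 1101 (13)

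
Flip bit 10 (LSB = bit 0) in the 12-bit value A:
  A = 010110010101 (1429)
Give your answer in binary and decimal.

Mask = 1 << 10 = 010000000000
Bit 10 of A is 1; XOR with the mask flips it to 0.
  010110010101
^ 010000000000
--------------
  000110010101

Answer: 000110010101 (405)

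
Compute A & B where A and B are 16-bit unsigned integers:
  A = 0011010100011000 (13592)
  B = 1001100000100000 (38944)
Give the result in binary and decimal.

Apply & to each column (1 only where both bits are 1):
  0011010100011000
& 1001100000100000
------------------
  0001000000000000

Answer: 0001000000000000 (4096)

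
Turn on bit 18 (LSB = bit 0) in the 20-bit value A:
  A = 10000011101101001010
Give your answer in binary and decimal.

Mask = 1 << 18 = 01000000000000000000
Bit 18 of A is 0, so OR-ing with the mask flips it to 1.
  10000011101101001010
| 01000000000000000000
----------------------
  11000011101101001010

Answer: 11000011101101001010 (801610)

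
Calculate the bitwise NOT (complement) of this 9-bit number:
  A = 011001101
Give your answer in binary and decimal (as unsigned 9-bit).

Flip each bit (0->1, 1->0):
  011001101
  100110010

Answer: 100110010 (306)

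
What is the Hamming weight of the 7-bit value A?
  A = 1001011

1001011
1-bits at positions (from bit 0 = LSB): 0, 1, 3, 6
Count = 4

Answer: 4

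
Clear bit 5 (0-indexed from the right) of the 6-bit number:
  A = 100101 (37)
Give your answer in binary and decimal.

Mask = ~(1 << 5) = 011111
Bit 5 of A is 1, so AND-ing with the mask clears it to 0.
  100101
& 011111
--------
  000101

Answer: 000101 (5)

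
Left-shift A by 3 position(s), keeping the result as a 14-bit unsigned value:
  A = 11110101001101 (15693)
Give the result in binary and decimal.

Shift left by 3: drop the top 3 bit(s), append 3 zero(s) on the right.
  11110101001101  ->  discard [111], keep [10101001101], append 000
= 10101001101000

Answer: 10101001101000 (10856)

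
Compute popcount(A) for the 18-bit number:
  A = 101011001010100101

101011001010100101
1-bits at positions (from bit 0 = LSB): 0, 2, 5, 7, 9, 12, 13, 15, 17
Count = 9

Answer: 9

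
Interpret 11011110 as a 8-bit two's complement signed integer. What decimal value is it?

MSB is 1, so the value is negative. Find the magnitude:
1. Invert bits:  00100001
2. Add 1:        00100010  = 34
3. Apply sign:   -34

Answer: -34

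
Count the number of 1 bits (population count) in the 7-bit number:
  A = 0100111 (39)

0100111
1-bits at positions (from bit 0 = LSB): 0, 1, 2, 5
Count = 4

Answer: 4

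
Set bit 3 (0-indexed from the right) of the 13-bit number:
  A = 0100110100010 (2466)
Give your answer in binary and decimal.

Mask = 1 << 3 = 0000000001000
Bit 3 of A is 0, so OR-ing with the mask flips it to 1.
  0100110100010
| 0000000001000
---------------
  0100110101010

Answer: 0100110101010 (2474)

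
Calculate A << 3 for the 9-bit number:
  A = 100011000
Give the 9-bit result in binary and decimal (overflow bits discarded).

Shift left by 3: drop the top 3 bit(s), append 3 zero(s) on the right.
  100011000  ->  discard [100], keep [011000], append 000
= 011000000

Answer: 011000000 (192)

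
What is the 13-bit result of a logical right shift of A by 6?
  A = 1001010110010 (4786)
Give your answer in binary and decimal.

Logical shift right by 6: drop the bottom 6 bit(s), prepend 6 zero(s) on the left.
  1001010110010  ->  keep [1001010], discard [110010], prepend 000000
= 0000001001010

Answer: 0000001001010 (74)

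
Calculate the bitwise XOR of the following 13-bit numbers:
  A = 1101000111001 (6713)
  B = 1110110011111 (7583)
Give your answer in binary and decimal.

Apply ^ to each column (1 where bits differ):
  1101000111001
^ 1110110011111
---------------
  0011110100110

Answer: 0011110100110 (1958)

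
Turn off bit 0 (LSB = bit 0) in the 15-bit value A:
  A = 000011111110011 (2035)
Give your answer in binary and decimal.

Mask = ~(1 << 0) = 111111111111110
Bit 0 of A is 1, so AND-ing with the mask clears it to 0.
  000011111110011
& 111111111111110
-----------------
  000011111110010

Answer: 000011111110010 (2034)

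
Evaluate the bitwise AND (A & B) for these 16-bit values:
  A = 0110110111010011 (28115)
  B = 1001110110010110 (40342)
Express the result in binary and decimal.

Apply & to each column (1 only where both bits are 1):
  0110110111010011
& 1001110110010110
------------------
  0000110110010010

Answer: 0000110110010010 (3474)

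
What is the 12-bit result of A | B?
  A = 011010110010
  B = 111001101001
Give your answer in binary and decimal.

Apply | to each column (1 where either bit is 1):
  011010110010
| 111001101001
--------------
  111011111011

Answer: 111011111011 (3835)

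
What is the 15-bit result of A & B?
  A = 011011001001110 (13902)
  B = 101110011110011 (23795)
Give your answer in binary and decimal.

Apply & to each column (1 only where both bits are 1):
  011011001001110
& 101110011110011
-----------------
  001010001000010

Answer: 001010001000010 (5186)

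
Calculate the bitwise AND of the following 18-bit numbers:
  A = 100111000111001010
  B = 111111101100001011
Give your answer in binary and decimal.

Apply & to each column (1 only where both bits are 1):
  100111000111001010
& 111111101100001011
--------------------
  100111000100001010

Answer: 100111000100001010 (160010)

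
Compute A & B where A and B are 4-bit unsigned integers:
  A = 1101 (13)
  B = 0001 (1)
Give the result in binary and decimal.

Apply & to each column (1 only where both bits are 1):
  1101
& 0001
------
  0001

Answer: 0001 (1)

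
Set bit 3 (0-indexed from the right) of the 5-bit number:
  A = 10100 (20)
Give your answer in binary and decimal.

Mask = 1 << 3 = 01000
Bit 3 of A is 0, so OR-ing with the mask flips it to 1.
  10100
| 01000
-------
  11100

Answer: 11100 (28)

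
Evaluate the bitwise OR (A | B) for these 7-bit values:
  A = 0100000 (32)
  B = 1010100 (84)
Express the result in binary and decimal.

Apply | to each column (1 where either bit is 1):
  0100000
| 1010100
---------
  1110100

Answer: 1110100 (116)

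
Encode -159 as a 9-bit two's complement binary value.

1. Binary of +159:  010011111
2. Invert bits:     101100000
3. Add 1:           101100001

Answer: 101100001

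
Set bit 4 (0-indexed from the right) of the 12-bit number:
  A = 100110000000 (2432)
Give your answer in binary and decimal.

Mask = 1 << 4 = 000000010000
Bit 4 of A is 0, so OR-ing with the mask flips it to 1.
  100110000000
| 000000010000
--------------
  100110010000

Answer: 100110010000 (2448)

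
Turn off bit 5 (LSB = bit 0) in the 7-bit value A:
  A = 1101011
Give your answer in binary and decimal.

Mask = ~(1 << 5) = 1011111
Bit 5 of A is 1, so AND-ing with the mask clears it to 0.
  1101011
& 1011111
---------
  1001011

Answer: 1001011 (75)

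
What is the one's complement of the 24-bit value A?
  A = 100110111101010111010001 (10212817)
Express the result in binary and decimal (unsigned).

Flip each bit (0->1, 1->0):
  100110111101010111010001
  011001000010101000101110

Answer: 011001000010101000101110 (6564398)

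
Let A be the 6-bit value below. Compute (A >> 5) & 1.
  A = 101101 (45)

Bit 5 is the 6th from the right.
  101101
  ^
That bit is 1.

Answer: 1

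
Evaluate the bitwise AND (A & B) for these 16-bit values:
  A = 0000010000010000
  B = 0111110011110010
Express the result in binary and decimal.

Apply & to each column (1 only where both bits are 1):
  0000010000010000
& 0111110011110010
------------------
  0000010000010000

Answer: 0000010000010000 (1040)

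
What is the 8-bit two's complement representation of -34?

1. Binary of +34:  00100010
2. Invert bits:     11011101
3. Add 1:           11011110

Answer: 11011110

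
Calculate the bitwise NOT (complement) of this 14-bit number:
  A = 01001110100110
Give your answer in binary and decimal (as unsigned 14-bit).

Flip each bit (0->1, 1->0):
  01001110100110
  10110001011001

Answer: 10110001011001 (11353)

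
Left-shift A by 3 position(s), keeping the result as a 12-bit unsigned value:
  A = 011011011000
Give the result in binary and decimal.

Shift left by 3: drop the top 3 bit(s), append 3 zero(s) on the right.
  011011011000  ->  discard [011], keep [011011000], append 000
= 011011000000

Answer: 011011000000 (1728)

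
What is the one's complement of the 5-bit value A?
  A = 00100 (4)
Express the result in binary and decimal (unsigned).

Flip each bit (0->1, 1->0):
  00100
  11011

Answer: 11011 (27)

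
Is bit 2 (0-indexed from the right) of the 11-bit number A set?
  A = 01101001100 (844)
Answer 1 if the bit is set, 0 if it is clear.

Bit 2 is the 3rd from the right.
  01101001100
          ^
That bit is 1.

Answer: 1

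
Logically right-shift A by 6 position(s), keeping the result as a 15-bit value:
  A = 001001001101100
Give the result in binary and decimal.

Logical shift right by 6: drop the bottom 6 bit(s), prepend 6 zero(s) on the left.
  001001001101100  ->  keep [001001001], discard [101100], prepend 000000
= 000000001001001

Answer: 000000001001001 (73)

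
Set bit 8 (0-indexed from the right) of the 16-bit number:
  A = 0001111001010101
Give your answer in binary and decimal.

Mask = 1 << 8 = 0000000100000000
Bit 8 of A is 0, so OR-ing with the mask flips it to 1.
  0001111001010101
| 0000000100000000
------------------
  0001111101010101

Answer: 0001111101010101 (8021)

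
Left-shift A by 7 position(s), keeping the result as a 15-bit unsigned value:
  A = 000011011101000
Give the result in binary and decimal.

Shift left by 7: drop the top 7 bit(s), append 7 zero(s) on the right.
  000011011101000  ->  discard [0000110], keep [11101000], append 0000000
= 111010000000000

Answer: 111010000000000 (29696)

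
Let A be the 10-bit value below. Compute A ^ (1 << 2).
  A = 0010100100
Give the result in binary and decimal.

Mask = 1 << 2 = 0000000100
Bit 2 of A is 1; XOR with the mask flips it to 0.
  0010100100
^ 0000000100
------------
  0010100000

Answer: 0010100000 (160)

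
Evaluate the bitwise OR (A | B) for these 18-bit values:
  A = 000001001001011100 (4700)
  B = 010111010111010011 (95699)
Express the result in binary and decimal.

Apply | to each column (1 where either bit is 1):
  000001001001011100
| 010111010111010011
--------------------
  010111011111011111

Answer: 010111011111011111 (96223)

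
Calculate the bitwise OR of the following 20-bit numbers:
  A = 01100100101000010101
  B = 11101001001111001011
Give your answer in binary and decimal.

Apply | to each column (1 where either bit is 1):
  01100100101000010101
| 11101001001111001011
----------------------
  11101101101111011111

Answer: 11101101101111011111 (973791)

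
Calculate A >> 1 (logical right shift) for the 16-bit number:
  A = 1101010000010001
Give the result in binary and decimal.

Logical shift right by 1: drop the bottom 1 bit(s), prepend 1 zero(s) on the left.
  1101010000010001  ->  keep [110101000001000], discard [1], prepend 0
= 0110101000001000

Answer: 0110101000001000 (27144)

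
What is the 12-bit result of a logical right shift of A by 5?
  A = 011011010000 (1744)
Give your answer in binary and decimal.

Logical shift right by 5: drop the bottom 5 bit(s), prepend 5 zero(s) on the left.
  011011010000  ->  keep [0110110], discard [10000], prepend 00000
= 000000110110

Answer: 000000110110 (54)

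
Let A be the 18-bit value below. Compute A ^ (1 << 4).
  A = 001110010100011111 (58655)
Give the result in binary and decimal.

Mask = 1 << 4 = 000000000000010000
Bit 4 of A is 1; XOR with the mask flips it to 0.
  001110010100011111
^ 000000000000010000
--------------------
  001110010100001111

Answer: 001110010100001111 (58639)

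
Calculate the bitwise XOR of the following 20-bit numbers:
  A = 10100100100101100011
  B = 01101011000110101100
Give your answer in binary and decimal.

Apply ^ to each column (1 where bits differ):
  10100100100101100011
^ 01101011000110101100
----------------------
  11001111100011001111

Answer: 11001111100011001111 (850127)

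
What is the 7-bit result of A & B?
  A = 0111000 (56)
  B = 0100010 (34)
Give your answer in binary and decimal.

Apply & to each column (1 only where both bits are 1):
  0111000
& 0100010
---------
  0100000

Answer: 0100000 (32)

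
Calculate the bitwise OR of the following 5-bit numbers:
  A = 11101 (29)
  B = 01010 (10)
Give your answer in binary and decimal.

Apply | to each column (1 where either bit is 1):
  11101
| 01010
-------
  11111

Answer: 11111 (31)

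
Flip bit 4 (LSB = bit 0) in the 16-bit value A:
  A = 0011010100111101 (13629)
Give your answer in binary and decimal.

Mask = 1 << 4 = 0000000000010000
Bit 4 of A is 1; XOR with the mask flips it to 0.
  0011010100111101
^ 0000000000010000
------------------
  0011010100101101

Answer: 0011010100101101 (13613)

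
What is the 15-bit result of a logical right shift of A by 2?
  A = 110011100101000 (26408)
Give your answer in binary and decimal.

Logical shift right by 2: drop the bottom 2 bit(s), prepend 2 zero(s) on the left.
  110011100101000  ->  keep [1100111001010], discard [00], prepend 00
= 001100111001010

Answer: 001100111001010 (6602)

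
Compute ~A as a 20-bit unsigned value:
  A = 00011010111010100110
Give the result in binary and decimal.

Flip each bit (0->1, 1->0):
  00011010111010100110
  11100101000101011001

Answer: 11100101000101011001 (938329)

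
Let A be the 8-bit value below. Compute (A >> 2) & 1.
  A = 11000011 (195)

Bit 2 is the 3rd from the right.
  11000011
       ^
That bit is 0.

Answer: 0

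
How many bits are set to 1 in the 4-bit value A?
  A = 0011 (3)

0011
1-bits at positions (from bit 0 = LSB): 0, 1
Count = 2

Answer: 2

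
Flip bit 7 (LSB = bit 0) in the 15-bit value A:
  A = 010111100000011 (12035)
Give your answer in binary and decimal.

Mask = 1 << 7 = 000000010000000
Bit 7 of A is 0; XOR with the mask flips it to 1.
  010111100000011
^ 000000010000000
-----------------
  010111110000011

Answer: 010111110000011 (12163)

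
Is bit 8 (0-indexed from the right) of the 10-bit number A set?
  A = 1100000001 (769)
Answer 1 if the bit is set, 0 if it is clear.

Bit 8 is the 9th from the right.
  1100000001
   ^
That bit is 1.

Answer: 1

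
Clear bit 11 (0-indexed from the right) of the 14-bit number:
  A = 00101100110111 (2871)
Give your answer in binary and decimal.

Mask = ~(1 << 11) = 11011111111111
Bit 11 of A is 1, so AND-ing with the mask clears it to 0.
  00101100110111
& 11011111111111
----------------
  00001100110111

Answer: 00001100110111 (823)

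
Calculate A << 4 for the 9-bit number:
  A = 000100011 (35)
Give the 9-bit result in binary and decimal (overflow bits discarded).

Shift left by 4: drop the top 4 bit(s), append 4 zero(s) on the right.
  000100011  ->  discard [0001], keep [00011], append 0000
= 000110000

Answer: 000110000 (48)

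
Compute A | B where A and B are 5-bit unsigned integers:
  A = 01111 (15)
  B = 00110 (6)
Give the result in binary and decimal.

Apply | to each column (1 where either bit is 1):
  01111
| 00110
-------
  01111

Answer: 01111 (15)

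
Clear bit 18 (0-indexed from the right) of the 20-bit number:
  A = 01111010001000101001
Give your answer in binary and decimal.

Mask = ~(1 << 18) = 10111111111111111111
Bit 18 of A is 1, so AND-ing with the mask clears it to 0.
  01111010001000101001
& 10111111111111111111
----------------------
  00111010001000101001

Answer: 00111010001000101001 (238121)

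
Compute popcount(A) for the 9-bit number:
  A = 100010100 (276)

100010100
1-bits at positions (from bit 0 = LSB): 2, 4, 8
Count = 3

Answer: 3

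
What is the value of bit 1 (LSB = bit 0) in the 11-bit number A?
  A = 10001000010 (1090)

Bit 1 is the 2nd from the right.
  10001000010
           ^
That bit is 1.

Answer: 1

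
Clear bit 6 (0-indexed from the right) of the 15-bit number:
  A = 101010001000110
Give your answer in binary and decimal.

Mask = ~(1 << 6) = 111111110111111
Bit 6 of A is 1, so AND-ing with the mask clears it to 0.
  101010001000110
& 111111110111111
-----------------
  101010000000110

Answer: 101010000000110 (21510)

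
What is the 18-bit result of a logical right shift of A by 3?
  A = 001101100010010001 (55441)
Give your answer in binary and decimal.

Logical shift right by 3: drop the bottom 3 bit(s), prepend 3 zero(s) on the left.
  001101100010010001  ->  keep [001101100010010], discard [001], prepend 000
= 000001101100010010

Answer: 000001101100010010 (6930)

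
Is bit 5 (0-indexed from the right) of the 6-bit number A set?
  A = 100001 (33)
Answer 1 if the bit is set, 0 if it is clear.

Bit 5 is the 6th from the right.
  100001
  ^
That bit is 1.

Answer: 1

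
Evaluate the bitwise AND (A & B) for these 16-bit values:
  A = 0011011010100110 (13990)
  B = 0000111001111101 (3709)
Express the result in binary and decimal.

Apply & to each column (1 only where both bits are 1):
  0011011010100110
& 0000111001111101
------------------
  0000011000100100

Answer: 0000011000100100 (1572)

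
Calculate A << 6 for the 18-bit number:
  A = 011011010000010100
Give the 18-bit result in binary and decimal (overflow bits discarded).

Shift left by 6: drop the top 6 bit(s), append 6 zero(s) on the right.
  011011010000010100  ->  discard [011011], keep [010000010100], append 000000
= 010000010100000000

Answer: 010000010100000000 (66816)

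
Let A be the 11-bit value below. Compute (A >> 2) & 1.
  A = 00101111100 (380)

Bit 2 is the 3rd from the right.
  00101111100
          ^
That bit is 1.

Answer: 1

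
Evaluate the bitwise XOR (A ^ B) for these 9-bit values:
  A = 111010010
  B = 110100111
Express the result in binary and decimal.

Apply ^ to each column (1 where bits differ):
  111010010
^ 110100111
-----------
  001110101

Answer: 001110101 (117)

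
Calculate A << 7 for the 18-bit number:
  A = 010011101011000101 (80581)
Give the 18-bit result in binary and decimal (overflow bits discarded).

Shift left by 7: drop the top 7 bit(s), append 7 zero(s) on the right.
  010011101011000101  ->  discard [0100111], keep [01011000101], append 0000000
= 010110001010000000

Answer: 010110001010000000 (90752)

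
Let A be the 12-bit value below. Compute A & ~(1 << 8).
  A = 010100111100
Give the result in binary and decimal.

Mask = ~(1 << 8) = 111011111111
Bit 8 of A is 1, so AND-ing with the mask clears it to 0.
  010100111100
& 111011111111
--------------
  010000111100

Answer: 010000111100 (1084)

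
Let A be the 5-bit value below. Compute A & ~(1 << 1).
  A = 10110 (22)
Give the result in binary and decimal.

Mask = ~(1 << 1) = 11101
Bit 1 of A is 1, so AND-ing with the mask clears it to 0.
  10110
& 11101
-------
  10100

Answer: 10100 (20)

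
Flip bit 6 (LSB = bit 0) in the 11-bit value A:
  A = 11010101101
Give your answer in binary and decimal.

Mask = 1 << 6 = 00001000000
Bit 6 of A is 0; XOR with the mask flips it to 1.
  11010101101
^ 00001000000
-------------
  11011101101

Answer: 11011101101 (1773)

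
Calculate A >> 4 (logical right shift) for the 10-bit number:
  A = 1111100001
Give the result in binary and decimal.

Logical shift right by 4: drop the bottom 4 bit(s), prepend 4 zero(s) on the left.
  1111100001  ->  keep [111110], discard [0001], prepend 0000
= 0000111110

Answer: 0000111110 (62)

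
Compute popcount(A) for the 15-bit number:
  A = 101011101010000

101011101010000
1-bits at positions (from bit 0 = LSB): 4, 6, 8, 9, 10, 12, 14
Count = 7

Answer: 7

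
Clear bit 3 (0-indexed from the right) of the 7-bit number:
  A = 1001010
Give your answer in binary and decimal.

Mask = ~(1 << 3) = 1110111
Bit 3 of A is 1, so AND-ing with the mask clears it to 0.
  1001010
& 1110111
---------
  1000010

Answer: 1000010 (66)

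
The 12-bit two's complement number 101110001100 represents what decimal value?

MSB is 1, so the value is negative. Find the magnitude:
1. Invert bits:  010001110011
2. Add 1:        010001110100  = 1140
3. Apply sign:   -1140

Answer: -1140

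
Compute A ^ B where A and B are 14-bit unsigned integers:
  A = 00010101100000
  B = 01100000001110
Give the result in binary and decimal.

Apply ^ to each column (1 where bits differ):
  00010101100000
^ 01100000001110
----------------
  01110101101110

Answer: 01110101101110 (7534)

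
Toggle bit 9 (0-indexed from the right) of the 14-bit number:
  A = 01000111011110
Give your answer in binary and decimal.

Mask = 1 << 9 = 00001000000000
Bit 9 of A is 0; XOR with the mask flips it to 1.
  01000111011110
^ 00001000000000
----------------
  01001111011110

Answer: 01001111011110 (5086)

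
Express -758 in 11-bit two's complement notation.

1. Binary of +758:  01011110110
2. Invert bits:     10100001001
3. Add 1:           10100001010

Answer: 10100001010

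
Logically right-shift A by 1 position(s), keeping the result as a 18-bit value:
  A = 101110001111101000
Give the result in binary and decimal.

Logical shift right by 1: drop the bottom 1 bit(s), prepend 1 zero(s) on the left.
  101110001111101000  ->  keep [10111000111110100], discard [0], prepend 0
= 010111000111110100

Answer: 010111000111110100 (94708)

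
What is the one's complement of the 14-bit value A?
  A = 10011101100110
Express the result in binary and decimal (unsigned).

Flip each bit (0->1, 1->0):
  10011101100110
  01100010011001

Answer: 01100010011001 (6297)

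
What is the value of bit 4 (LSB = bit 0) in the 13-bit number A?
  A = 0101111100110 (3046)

Bit 4 is the 5th from the right.
  0101111100110
          ^
That bit is 0.

Answer: 0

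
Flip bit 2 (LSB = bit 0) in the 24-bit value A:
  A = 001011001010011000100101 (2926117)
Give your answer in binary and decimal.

Mask = 1 << 2 = 000000000000000000000100
Bit 2 of A is 1; XOR with the mask flips it to 0.
  001011001010011000100101
^ 000000000000000000000100
--------------------------
  001011001010011000100001

Answer: 001011001010011000100001 (2926113)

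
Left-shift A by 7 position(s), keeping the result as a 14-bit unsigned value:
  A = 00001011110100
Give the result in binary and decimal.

Shift left by 7: drop the top 7 bit(s), append 7 zero(s) on the right.
  00001011110100  ->  discard [0000101], keep [1110100], append 0000000
= 11101000000000

Answer: 11101000000000 (14848)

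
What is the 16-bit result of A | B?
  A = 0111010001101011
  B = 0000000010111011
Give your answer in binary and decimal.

Apply | to each column (1 where either bit is 1):
  0111010001101011
| 0000000010111011
------------------
  0111010011111011

Answer: 0111010011111011 (29947)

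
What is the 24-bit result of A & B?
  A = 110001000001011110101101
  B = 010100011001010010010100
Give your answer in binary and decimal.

Apply & to each column (1 only where both bits are 1):
  110001000001011110101101
& 010100011001010010010100
--------------------------
  010000000001010010000100

Answer: 010000000001010010000100 (4199556)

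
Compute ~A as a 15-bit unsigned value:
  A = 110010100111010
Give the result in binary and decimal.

Flip each bit (0->1, 1->0):
  110010100111010
  001101011000101

Answer: 001101011000101 (6853)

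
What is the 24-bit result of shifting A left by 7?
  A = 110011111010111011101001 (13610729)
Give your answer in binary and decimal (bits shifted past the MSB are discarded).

Shift left by 7: drop the top 7 bit(s), append 7 zero(s) on the right.
  110011111010111011101001  ->  discard [1100111], keep [11010111011101001], append 0000000
= 110101110111010010000000

Answer: 110101110111010010000000 (14120064)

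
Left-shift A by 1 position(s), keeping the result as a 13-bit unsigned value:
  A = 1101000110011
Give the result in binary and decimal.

Shift left by 1: drop the top 1 bit(s), append 1 zero(s) on the right.
  1101000110011  ->  discard [1], keep [101000110011], append 0
= 1010001100110

Answer: 1010001100110 (5222)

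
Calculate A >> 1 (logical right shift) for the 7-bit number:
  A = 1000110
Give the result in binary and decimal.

Logical shift right by 1: drop the bottom 1 bit(s), prepend 1 zero(s) on the left.
  1000110  ->  keep [100011], discard [0], prepend 0
= 0100011

Answer: 0100011 (35)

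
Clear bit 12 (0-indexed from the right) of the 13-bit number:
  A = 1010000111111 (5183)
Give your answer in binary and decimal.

Mask = ~(1 << 12) = 0111111111111
Bit 12 of A is 1, so AND-ing with the mask clears it to 0.
  1010000111111
& 0111111111111
---------------
  0010000111111

Answer: 0010000111111 (1087)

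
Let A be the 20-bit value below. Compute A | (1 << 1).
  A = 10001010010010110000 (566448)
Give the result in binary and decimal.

Mask = 1 << 1 = 00000000000000000010
Bit 1 of A is 0, so OR-ing with the mask flips it to 1.
  10001010010010110000
| 00000000000000000010
----------------------
  10001010010010110010

Answer: 10001010010010110010 (566450)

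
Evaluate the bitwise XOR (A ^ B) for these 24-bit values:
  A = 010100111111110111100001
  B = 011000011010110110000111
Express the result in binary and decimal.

Apply ^ to each column (1 where bits differ):
  010100111111110111100001
^ 011000011010110110000111
--------------------------
  001100100101000001100110

Answer: 001100100101000001100110 (3297382)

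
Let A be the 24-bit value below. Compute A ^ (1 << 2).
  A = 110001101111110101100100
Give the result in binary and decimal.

Mask = 1 << 2 = 000000000000000000000100
Bit 2 of A is 1; XOR with the mask flips it to 0.
  110001101111110101100100
^ 000000000000000000000100
--------------------------
  110001101111110101100000

Answer: 110001101111110101100000 (13040992)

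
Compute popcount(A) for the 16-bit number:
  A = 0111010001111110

0111010001111110
1-bits at positions (from bit 0 = LSB): 1, 2, 3, 4, 5, 6, 10, 12, 13, 14
Count = 10

Answer: 10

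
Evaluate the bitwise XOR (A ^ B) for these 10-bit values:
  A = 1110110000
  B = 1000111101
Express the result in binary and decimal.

Apply ^ to each column (1 where bits differ):
  1110110000
^ 1000111101
------------
  0110001101

Answer: 0110001101 (397)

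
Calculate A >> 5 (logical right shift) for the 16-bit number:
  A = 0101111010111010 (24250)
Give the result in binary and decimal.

Logical shift right by 5: drop the bottom 5 bit(s), prepend 5 zero(s) on the left.
  0101111010111010  ->  keep [01011110101], discard [11010], prepend 00000
= 0000001011110101

Answer: 0000001011110101 (757)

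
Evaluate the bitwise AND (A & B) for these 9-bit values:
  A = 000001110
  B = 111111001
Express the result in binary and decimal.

Apply & to each column (1 only where both bits are 1):
  000001110
& 111111001
-----------
  000001000

Answer: 000001000 (8)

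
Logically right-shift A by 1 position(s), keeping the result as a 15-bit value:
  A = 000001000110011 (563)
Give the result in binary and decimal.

Logical shift right by 1: drop the bottom 1 bit(s), prepend 1 zero(s) on the left.
  000001000110011  ->  keep [00000100011001], discard [1], prepend 0
= 000000100011001

Answer: 000000100011001 (281)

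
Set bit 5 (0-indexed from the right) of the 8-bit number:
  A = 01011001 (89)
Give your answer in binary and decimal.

Mask = 1 << 5 = 00100000
Bit 5 of A is 0, so OR-ing with the mask flips it to 1.
  01011001
| 00100000
----------
  01111001

Answer: 01111001 (121)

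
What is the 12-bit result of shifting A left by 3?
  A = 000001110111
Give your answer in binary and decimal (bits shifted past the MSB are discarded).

Shift left by 3: drop the top 3 bit(s), append 3 zero(s) on the right.
  000001110111  ->  discard [000], keep [001110111], append 000
= 001110111000

Answer: 001110111000 (952)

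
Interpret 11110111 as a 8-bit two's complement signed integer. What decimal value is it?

MSB is 1, so the value is negative. Find the magnitude:
1. Invert bits:  00001000
2. Add 1:        00001001  = 9
3. Apply sign:   -9

Answer: -9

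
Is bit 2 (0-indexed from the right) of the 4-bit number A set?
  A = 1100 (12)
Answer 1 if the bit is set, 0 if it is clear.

Bit 2 is the 3rd from the right.
  1100
   ^
That bit is 1.

Answer: 1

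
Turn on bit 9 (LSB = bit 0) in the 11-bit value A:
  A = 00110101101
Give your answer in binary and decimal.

Mask = 1 << 9 = 01000000000
Bit 9 of A is 0, so OR-ing with the mask flips it to 1.
  00110101101
| 01000000000
-------------
  01110101101

Answer: 01110101101 (941)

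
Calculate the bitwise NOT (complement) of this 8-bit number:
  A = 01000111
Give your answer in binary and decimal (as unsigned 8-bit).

Flip each bit (0->1, 1->0):
  01000111
  10111000

Answer: 10111000 (184)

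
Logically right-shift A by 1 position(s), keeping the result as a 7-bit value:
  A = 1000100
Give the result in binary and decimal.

Logical shift right by 1: drop the bottom 1 bit(s), prepend 1 zero(s) on the left.
  1000100  ->  keep [100010], discard [0], prepend 0
= 0100010

Answer: 0100010 (34)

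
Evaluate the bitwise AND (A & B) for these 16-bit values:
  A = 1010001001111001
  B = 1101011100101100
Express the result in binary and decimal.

Apply & to each column (1 only where both bits are 1):
  1010001001111001
& 1101011100101100
------------------
  1000001000101000

Answer: 1000001000101000 (33320)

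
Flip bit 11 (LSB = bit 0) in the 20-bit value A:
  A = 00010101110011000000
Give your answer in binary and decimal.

Mask = 1 << 11 = 00000000100000000000
Bit 11 of A is 1; XOR with the mask flips it to 0.
  00010101110011000000
^ 00000000100000000000
----------------------
  00010101010011000000

Answer: 00010101010011000000 (87232)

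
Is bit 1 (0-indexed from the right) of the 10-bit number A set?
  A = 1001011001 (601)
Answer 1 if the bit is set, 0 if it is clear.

Bit 1 is the 2nd from the right.
  1001011001
          ^
That bit is 0.

Answer: 0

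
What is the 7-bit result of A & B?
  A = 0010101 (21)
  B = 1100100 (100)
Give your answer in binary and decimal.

Apply & to each column (1 only where both bits are 1):
  0010101
& 1100100
---------
  0000100

Answer: 0000100 (4)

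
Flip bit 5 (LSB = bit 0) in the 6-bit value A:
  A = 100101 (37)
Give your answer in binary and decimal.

Mask = 1 << 5 = 100000
Bit 5 of A is 1; XOR with the mask flips it to 0.
  100101
^ 100000
--------
  000101

Answer: 000101 (5)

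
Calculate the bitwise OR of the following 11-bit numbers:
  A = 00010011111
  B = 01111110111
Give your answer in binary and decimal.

Apply | to each column (1 where either bit is 1):
  00010011111
| 01111110111
-------------
  01111111111

Answer: 01111111111 (1023)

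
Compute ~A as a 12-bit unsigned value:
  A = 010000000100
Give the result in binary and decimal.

Flip each bit (0->1, 1->0):
  010000000100
  101111111011

Answer: 101111111011 (3067)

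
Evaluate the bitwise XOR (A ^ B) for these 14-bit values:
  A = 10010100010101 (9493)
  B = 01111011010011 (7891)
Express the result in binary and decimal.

Apply ^ to each column (1 where bits differ):
  10010100010101
^ 01111011010011
----------------
  11101111000110

Answer: 11101111000110 (15302)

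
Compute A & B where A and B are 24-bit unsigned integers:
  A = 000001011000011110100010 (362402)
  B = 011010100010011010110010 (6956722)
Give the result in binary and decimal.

Apply & to each column (1 only where both bits are 1):
  000001011000011110100010
& 011010100010011010110010
--------------------------
  000000000000011010100010

Answer: 000000000000011010100010 (1698)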